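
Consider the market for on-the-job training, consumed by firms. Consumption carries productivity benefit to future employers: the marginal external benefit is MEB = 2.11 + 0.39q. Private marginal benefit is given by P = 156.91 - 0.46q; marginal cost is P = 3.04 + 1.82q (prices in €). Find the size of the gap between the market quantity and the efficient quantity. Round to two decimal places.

15.04 units

Market equilibrium (private): 3.04 + 1.82q = 156.91 - 0.46q → q_m = 67.4868.
Social marginal benefit = demand + MEB = 159.02 - 0.07q.
Set SMB = MC: 159.02 - 0.07q = 3.04 + 1.82q → q* = 82.5291.
Gap = |67.4868 − 82.5291| = 15.0423.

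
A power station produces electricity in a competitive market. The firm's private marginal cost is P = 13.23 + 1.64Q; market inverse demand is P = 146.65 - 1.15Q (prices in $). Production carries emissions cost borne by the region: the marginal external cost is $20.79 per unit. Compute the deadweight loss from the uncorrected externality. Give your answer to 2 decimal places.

Market equilibrium (private): 13.23 + 1.64Q = 146.65 - 1.15Q → Q_m = 47.8208.
Social marginal cost = private MC + MEC = 34.02 + 1.64Q.
Set SMC = demand: 34.02 + 1.64Q = 146.65 - 1.15Q → Q* = 40.3692.
Height of the DWL triangle at Q_m is SMC(Q_m) − demand(Q_m) = MEC(Q_m) = 20.7900.
DWL = ½ × 7.4516 × 20.7900 = 77.4594.

DWL = $77.46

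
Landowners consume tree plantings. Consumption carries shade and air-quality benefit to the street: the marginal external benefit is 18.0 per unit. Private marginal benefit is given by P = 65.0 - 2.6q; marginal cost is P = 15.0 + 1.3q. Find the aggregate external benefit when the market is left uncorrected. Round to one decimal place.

Market equilibrium (private): 15.0 + 1.3q = 65.0 - 2.6q → q_m = 12.8205.
Total external benefit = MEB × q_m = 18.0 × 12.8205 = 230.7690.

230.8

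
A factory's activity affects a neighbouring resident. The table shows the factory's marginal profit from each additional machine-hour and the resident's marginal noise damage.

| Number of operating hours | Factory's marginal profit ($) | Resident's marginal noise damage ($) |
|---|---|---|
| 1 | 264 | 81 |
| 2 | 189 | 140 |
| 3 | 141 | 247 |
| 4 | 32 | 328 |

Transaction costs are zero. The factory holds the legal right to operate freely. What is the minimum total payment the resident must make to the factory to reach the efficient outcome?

$173

Left alone the factory would choose level 4 (marginal profit stays positive).
Efficient level: k* = 2 (marginal profit ≥ marginal noise damage through 2).
The resident must at least cover the factory's forgone profit from cutting 4→2: 141 + 32 = 173.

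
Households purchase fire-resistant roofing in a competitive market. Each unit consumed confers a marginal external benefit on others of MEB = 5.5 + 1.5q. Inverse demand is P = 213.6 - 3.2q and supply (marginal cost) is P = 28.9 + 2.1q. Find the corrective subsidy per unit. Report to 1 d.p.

subsidy = 80.6 per unit

Social marginal benefit = demand + MEB = 219.1 - 1.7q.
Set SMB = MC: 219.1 - 1.7q = 28.9 + 2.1q → q* = 50.0526.
The Pigouvian subsidy equals MEB at q*: 5.5 + 1.5×50.0526 = 80.5789.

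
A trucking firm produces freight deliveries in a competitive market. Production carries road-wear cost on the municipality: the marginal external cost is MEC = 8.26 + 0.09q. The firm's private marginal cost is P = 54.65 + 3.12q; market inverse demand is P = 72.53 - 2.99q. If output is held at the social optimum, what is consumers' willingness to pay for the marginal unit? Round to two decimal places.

P = 67.89

Social marginal cost = private MC + MEC = 62.91 + 3.21q.
Set SMC = demand: 62.91 + 3.21q = 72.53 - 2.99q → q* = 1.5516.
Consumer price on the demand curve at q*: 72.53 − 2.99×1.5516 = 67.8907.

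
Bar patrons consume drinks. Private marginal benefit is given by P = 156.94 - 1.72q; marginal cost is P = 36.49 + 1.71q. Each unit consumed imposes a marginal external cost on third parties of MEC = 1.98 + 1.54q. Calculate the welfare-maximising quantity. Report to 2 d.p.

Social marginal benefit = demand − MEC = 154.96 - 3.26q.
Set SMB = MC: 154.96 - 3.26q = 36.49 + 1.71q → q* = 23.8370.

q* = 23.84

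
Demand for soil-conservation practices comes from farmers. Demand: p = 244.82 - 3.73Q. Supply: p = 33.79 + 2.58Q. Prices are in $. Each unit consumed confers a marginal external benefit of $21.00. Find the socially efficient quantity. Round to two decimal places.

Social marginal benefit = demand + MEB = 265.82 - 3.73Q.
Set SMB = MC: 265.82 - 3.73Q = 33.79 + 2.58Q → Q* = 36.7718.

Q* = 36.77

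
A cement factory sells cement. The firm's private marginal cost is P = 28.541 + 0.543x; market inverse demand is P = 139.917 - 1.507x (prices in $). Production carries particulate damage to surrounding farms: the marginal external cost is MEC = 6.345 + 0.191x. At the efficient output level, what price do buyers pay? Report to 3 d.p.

Social marginal cost = private MC + MEC = 34.886 + 0.734x.
Set SMC = demand: 34.886 + 0.734x = 139.917 - 1.507x → x* = 46.8679.
Consumer price on the demand curve at x*: 139.917 − 1.507×46.8679 = 69.2871.

P = $69.287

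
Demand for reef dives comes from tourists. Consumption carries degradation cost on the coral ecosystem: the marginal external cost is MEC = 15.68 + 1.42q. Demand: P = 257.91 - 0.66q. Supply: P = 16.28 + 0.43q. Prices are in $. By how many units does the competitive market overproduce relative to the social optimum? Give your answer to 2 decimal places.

131.66 units

Market equilibrium (private): 16.28 + 0.43q = 257.91 - 0.66q → q_m = 221.6789.
Social marginal benefit = demand − MEC = 242.23 - 2.08q.
Set SMB = MC: 242.23 - 2.08q = 16.28 + 0.43q → q* = 90.0199.
Gap = |221.6789 − 90.0199| = 131.6590.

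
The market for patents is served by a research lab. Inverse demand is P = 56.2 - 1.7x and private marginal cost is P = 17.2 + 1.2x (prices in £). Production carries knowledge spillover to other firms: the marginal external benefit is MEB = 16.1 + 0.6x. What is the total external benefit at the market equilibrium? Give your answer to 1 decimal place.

£270.8

Market equilibrium (private): 17.2 + 1.2x = 56.2 - 1.7x → x_m = 13.4483.
Total external benefit = ∫₀^{x_m} (16.1 + 0.6x) dx = 16.1×13.4483 + ½×0.6×13.4483² = 270.7747.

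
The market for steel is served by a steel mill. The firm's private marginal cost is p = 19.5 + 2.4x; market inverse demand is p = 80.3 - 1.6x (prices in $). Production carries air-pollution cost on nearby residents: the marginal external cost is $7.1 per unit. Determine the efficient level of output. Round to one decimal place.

Social marginal cost = private MC + MEC = 26.6 + 2.4x.
Set SMC = demand: 26.6 + 2.4x = 80.3 - 1.6x → x* = 13.4250.

x* = 13.4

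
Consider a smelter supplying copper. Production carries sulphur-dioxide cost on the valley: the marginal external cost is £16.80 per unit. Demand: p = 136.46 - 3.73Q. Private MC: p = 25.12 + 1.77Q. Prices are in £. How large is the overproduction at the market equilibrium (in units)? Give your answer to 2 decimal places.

3.05 units

Market equilibrium (private): 25.12 + 1.77Q = 136.46 - 3.73Q → Q_m = 20.2436.
Social marginal cost = private MC + MEC = 41.92 + 1.77Q.
Set SMC = demand: 41.92 + 1.77Q = 136.46 - 3.73Q → Q* = 17.1891.
Gap = |20.2436 − 17.1891| = 3.0545.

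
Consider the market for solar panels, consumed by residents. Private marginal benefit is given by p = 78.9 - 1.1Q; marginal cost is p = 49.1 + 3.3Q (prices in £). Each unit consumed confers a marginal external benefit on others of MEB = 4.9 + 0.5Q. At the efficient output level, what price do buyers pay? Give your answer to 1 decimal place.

P = £69.1

Social marginal benefit = demand + MEB = 83.8 - 0.6Q.
Set SMB = MC: 83.8 - 0.6Q = 49.1 + 3.3Q → Q* = 8.8974.
Consumer price on the demand curve at Q*: 78.9 − 1.1×8.8974 = 69.1129.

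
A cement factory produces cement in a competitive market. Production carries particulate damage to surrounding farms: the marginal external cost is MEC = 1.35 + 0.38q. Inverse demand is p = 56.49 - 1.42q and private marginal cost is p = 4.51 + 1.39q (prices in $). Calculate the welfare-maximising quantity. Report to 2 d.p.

Social marginal cost = private MC + MEC = 5.86 + 1.77q.
Set SMC = demand: 5.86 + 1.77q = 56.49 - 1.42q → q* = 15.8715.

q* = 15.87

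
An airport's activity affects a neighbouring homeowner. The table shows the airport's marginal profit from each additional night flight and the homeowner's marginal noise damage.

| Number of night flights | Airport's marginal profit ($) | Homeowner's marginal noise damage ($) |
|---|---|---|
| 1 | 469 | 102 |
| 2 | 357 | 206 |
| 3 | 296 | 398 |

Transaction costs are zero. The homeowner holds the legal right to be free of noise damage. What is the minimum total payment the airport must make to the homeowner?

Efficient level: marginal profit ≥ marginal noise damage through level 2, so k* = 2.
With the homeowner holding the right, the airport must at least compensate total damage at k*: 102 + 206 = 308.

$308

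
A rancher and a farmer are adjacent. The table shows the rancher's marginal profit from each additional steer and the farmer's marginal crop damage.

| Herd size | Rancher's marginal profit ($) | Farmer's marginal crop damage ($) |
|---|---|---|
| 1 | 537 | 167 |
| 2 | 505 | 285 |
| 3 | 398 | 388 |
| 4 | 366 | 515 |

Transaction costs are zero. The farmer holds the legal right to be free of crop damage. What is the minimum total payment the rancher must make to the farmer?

$840

Efficient level: marginal profit ≥ marginal crop damage through level 3, so k* = 3.
With the farmer holding the right, the rancher must at least compensate total damage at k*: 167 + 285 + 388 = 840.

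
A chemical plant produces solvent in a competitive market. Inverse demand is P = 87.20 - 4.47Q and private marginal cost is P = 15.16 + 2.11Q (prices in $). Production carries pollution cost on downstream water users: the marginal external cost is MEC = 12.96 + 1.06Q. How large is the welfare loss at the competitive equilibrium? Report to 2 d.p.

DWL = $39.49

Market equilibrium (private): 15.16 + 2.11Q = 87.20 - 4.47Q → Q_m = 10.9483.
Social marginal cost = private MC + MEC = 28.12 + 3.17Q.
Set SMC = demand: 28.12 + 3.17Q = 87.20 - 4.47Q → Q* = 7.7330.
Between Q* and Q_m the wedge SMC − demand runs linearly from 0 to MEC(Q_m), so the loss is a triangle.
DWL = ½ × 3.2153 × 24.5652 = 39.4922.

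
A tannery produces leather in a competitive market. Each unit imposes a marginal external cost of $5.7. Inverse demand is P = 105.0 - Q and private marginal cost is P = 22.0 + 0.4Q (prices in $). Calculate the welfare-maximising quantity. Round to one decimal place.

Social marginal cost = private MC + MEC = 27.7 + 0.4Q.
Set SMC = demand: 27.7 + 0.4Q = 105.0 - Q → Q* = 55.2143.

Q* = 55.2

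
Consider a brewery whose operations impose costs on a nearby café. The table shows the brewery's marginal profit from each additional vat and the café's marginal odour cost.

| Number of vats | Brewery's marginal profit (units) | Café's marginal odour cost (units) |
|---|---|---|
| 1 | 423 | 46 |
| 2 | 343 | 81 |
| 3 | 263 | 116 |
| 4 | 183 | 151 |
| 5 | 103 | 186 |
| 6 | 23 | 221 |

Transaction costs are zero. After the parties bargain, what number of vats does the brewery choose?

Bargaining reaches the level where marginal profit last exceeds marginal odour cost.
That holds through level 4 (183 ≥ 151) but not at 5 (103 < 186).

4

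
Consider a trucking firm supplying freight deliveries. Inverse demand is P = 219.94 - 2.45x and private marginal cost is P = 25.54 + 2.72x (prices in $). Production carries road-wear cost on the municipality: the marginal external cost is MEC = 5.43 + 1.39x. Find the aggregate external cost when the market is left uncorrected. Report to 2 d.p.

Market equilibrium (private): 25.54 + 2.72x = 219.94 - 2.45x → x_m = 37.6015.
Total external cost = ∫₀^{x_m} (5.43 + 1.39x) dx = 5.43×37.6015 + ½×1.39×37.6015² = 1186.8177.

$1186.82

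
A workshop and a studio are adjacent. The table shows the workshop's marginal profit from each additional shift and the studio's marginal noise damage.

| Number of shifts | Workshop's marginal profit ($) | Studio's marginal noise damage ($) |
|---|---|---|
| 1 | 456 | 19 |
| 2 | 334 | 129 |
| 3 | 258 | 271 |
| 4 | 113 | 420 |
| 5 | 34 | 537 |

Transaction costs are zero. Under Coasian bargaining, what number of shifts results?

Bargaining reaches the level where marginal profit last exceeds marginal noise damage.
That holds through level 2 (334 ≥ 129) but not at 3 (258 < 271).

2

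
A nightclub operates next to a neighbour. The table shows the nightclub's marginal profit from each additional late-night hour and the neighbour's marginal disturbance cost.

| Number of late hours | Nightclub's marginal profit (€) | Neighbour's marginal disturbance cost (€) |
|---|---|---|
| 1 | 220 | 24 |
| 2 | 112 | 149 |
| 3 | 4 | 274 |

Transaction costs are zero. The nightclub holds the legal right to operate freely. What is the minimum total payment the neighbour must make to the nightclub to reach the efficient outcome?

Left alone the nightclub would choose level 3 (marginal profit stays positive).
Efficient level: k* = 1 (marginal profit ≥ marginal disturbance cost through 1).
The neighbour must at least cover the nightclub's forgone profit from cutting 3→1: 112 + 4 = 116.

€116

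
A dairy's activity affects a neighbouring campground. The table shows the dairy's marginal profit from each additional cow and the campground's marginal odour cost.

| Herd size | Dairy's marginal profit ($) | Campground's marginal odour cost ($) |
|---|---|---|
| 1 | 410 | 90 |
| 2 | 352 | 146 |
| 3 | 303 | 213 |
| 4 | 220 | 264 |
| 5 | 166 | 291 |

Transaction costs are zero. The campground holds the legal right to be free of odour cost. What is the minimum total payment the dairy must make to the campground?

$449

Efficient level: marginal profit ≥ marginal odour cost through level 3, so k* = 3.
With the campground holding the right, the dairy must at least compensate total damage at k*: 90 + 146 + 213 = 449.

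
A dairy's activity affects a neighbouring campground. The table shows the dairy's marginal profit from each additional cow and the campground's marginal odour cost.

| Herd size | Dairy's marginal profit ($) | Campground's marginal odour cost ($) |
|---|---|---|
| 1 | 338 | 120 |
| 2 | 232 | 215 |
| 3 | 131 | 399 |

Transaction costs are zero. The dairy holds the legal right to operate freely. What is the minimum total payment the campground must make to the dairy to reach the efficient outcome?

Left alone the dairy would choose level 3 (marginal profit stays positive).
Efficient level: k* = 2 (marginal profit ≥ marginal odour cost through 2).
The campground must at least cover the dairy's forgone profit from cutting 3→2: 131 = 131.

$131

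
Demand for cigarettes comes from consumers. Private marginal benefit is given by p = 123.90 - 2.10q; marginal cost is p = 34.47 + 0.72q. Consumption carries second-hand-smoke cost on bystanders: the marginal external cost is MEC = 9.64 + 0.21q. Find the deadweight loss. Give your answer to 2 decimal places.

DWL = 43.84

Market equilibrium (private): 34.47 + 0.72q = 123.90 - 2.10q → q_m = 31.7128.
Social marginal benefit = demand − MEC = 114.26 - 2.31q.
Set SMB = MC: 114.26 - 2.31q = 34.47 + 0.72q → q* = 26.3333.
Between q* and q_m the wedge MC − SMB runs linearly from 0 to MEC(q_m), so the loss is a triangle.
DWL = ½ × 5.3795 × 16.2997 = 43.8421.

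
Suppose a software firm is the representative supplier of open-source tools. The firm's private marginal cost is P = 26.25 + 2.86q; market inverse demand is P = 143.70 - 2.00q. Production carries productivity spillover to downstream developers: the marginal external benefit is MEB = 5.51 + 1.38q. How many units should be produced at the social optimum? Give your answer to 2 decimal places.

Social marginal cost = private MC − MEB = 20.74 + 1.48q.
Set SMC = demand: 20.74 + 1.48q = 143.70 - 2.00q → q* = 35.3333.

q* = 35.33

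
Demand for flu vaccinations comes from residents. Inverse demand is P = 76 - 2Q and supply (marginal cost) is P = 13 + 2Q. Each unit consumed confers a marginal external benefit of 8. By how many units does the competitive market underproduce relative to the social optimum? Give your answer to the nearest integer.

Market equilibrium (private): 13 + 2Q = 76 - 2Q → Q_m = 15.7500.
Social marginal benefit = demand + MEB = 84 - 2Q.
Set SMB = MC: 84 - 2Q = 13 + 2Q → Q* = 17.7500.
Gap = |15.7500 − 17.7500| = 2.0000.

2 units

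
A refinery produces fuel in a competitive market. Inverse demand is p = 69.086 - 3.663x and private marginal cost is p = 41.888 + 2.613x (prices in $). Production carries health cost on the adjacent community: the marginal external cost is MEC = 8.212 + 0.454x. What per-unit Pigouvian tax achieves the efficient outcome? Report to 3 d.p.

tax = $9.493 per unit

Social marginal cost = private MC + MEC = 50.100 + 3.067x.
Set SMC = demand: 50.100 + 3.067x = 69.086 - 3.663x → x* = 2.8211.
The Pigouvian tax equals MEC at x*: 8.212 + 0.454×2.8211 = 9.4928.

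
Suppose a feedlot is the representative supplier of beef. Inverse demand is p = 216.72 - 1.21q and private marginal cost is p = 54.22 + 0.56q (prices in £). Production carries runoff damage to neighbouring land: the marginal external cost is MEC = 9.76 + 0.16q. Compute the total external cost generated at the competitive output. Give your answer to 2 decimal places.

Market equilibrium (private): 54.22 + 0.56q = 216.72 - 1.21q → q_m = 91.8079.
Total external cost = ∫₀^{q_m} (9.76 + 0.16q) dq = 9.76×91.8079 + ½×0.16×91.8079² = 1570.3403.

£1570.34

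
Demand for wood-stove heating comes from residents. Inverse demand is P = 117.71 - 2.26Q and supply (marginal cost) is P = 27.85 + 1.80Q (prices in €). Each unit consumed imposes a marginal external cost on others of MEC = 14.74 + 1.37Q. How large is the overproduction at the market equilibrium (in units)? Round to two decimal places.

8.30 units

Market equilibrium (private): 27.85 + 1.80Q = 117.71 - 2.26Q → Q_m = 22.1330.
Social marginal benefit = demand − MEC = 102.97 - 3.63Q.
Set SMB = MC: 102.97 - 3.63Q = 27.85 + 1.80Q → Q* = 13.8343.
Gap = |22.1330 − 13.8343| = 8.2987.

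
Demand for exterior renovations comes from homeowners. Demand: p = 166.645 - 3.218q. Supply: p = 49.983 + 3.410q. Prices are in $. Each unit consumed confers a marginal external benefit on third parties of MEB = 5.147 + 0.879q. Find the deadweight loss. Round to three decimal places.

Market equilibrium (private): 49.983 + 3.410q = 166.645 - 3.218q → q_m = 17.6014.
Social marginal benefit = demand + MEB = 171.792 - 2.339q.
Set SMB = MC: 171.792 - 2.339q = 49.983 + 3.410q → q* = 21.1879.
The welfare-loss triangle has base |q_m − q*| and height MEB(q_m) (the vertical gap between SMB and MC is zero at q* and MEB at q_m).
DWL = ½ × 3.5865 × 20.6186 = 36.9743.

DWL = $36.974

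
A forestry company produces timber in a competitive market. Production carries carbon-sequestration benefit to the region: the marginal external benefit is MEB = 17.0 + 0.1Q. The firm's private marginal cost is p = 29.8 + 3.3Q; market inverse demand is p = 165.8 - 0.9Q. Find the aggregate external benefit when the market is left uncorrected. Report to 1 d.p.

Market equilibrium (private): 29.8 + 3.3Q = 165.8 - 0.9Q → Q_m = 32.3810.
Total external benefit = ∫₀^{Q_m} (17.0 + 0.1Q) dQ = 17.0×32.3810 + ½×0.1×32.3810² = 602.9035.

602.9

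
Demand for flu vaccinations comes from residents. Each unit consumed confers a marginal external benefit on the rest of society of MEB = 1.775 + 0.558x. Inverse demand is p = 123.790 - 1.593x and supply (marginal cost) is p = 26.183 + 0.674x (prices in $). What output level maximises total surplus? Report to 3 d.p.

x* = 58.152

Social marginal benefit = demand + MEB = 125.565 - 1.035x.
Set SMB = MC: 125.565 - 1.035x = 26.183 + 0.674x → x* = 58.1521.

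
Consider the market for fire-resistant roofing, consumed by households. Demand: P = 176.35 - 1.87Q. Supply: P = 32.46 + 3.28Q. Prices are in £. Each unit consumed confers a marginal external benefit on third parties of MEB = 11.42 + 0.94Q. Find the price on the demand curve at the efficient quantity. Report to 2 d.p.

P = £107.36

Social marginal benefit = demand + MEB = 187.77 - 0.93Q.
Set SMB = MC: 187.77 - 0.93Q = 32.46 + 3.28Q → Q* = 36.8907.
Consumer price on the demand curve at Q*: 176.35 − 1.87×36.8907 = 107.3644.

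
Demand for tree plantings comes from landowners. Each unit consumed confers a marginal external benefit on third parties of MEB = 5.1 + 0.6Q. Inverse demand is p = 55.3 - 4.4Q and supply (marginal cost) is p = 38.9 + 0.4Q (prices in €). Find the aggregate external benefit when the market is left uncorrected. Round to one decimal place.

€20.9

Market equilibrium (private): 38.9 + 0.4Q = 55.3 - 4.4Q → Q_m = 3.4167.
Total external benefit = ∫₀^{Q_m} (5.1 + 0.6Q) dQ = 5.1×3.4167 + ½×0.6×3.4167² = 20.9273.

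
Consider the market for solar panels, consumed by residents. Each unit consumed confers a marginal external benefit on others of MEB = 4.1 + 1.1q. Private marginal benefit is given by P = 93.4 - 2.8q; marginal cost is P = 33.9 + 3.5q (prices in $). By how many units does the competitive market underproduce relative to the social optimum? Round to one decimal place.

Market equilibrium (private): 33.9 + 3.5q = 93.4 - 2.8q → q_m = 9.4444.
Social marginal benefit = demand + MEB = 97.5 - 1.7q.
Set SMB = MC: 97.5 - 1.7q = 33.9 + 3.5q → q* = 12.2308.
Gap = |9.4444 − 12.2308| = 2.7864.

2.8 units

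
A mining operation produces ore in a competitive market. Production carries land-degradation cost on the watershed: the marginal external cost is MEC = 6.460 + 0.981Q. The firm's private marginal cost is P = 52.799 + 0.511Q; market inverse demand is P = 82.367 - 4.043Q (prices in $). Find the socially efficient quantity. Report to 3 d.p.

Social marginal cost = private MC + MEC = 59.259 + 1.492Q.
Set SMC = demand: 59.259 + 1.492Q = 82.367 - 4.043Q → Q* = 4.1749.

Q* = 4.175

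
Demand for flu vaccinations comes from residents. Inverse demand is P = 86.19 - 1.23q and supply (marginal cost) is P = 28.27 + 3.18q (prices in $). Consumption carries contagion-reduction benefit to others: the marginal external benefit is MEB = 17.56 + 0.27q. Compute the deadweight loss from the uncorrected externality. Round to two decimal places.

Market equilibrium (private): 28.27 + 3.18q = 86.19 - 1.23q → q_m = 13.1338.
Social marginal benefit = demand + MEB = 103.75 - 0.96q.
Set SMB = MC: 103.75 - 0.96q = 28.27 + 3.18q → q* = 18.2319.
Between q* and q_m the wedge SMB − MC runs linearly from 0 to MEB(q_m), so the loss is a triangle.
DWL = ½ × 5.0981 × 21.1061 = 53.8005.

DWL = $53.80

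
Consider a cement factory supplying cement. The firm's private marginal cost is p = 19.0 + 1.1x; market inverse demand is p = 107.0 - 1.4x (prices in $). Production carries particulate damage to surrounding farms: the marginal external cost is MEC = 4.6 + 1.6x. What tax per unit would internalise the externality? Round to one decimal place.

tax = $37.1 per unit

Social marginal cost = private MC + MEC = 23.6 + 2.7x.
Set SMC = demand: 23.6 + 2.7x = 107.0 - 1.4x → x* = 20.3415.
The Pigouvian tax equals MEC at x*: 4.6 + 1.6×20.3415 = 37.1464.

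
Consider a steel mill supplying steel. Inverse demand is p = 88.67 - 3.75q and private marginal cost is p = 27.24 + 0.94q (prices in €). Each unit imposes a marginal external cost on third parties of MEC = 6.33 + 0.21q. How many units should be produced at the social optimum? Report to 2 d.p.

Social marginal cost = private MC + MEC = 33.57 + 1.15q.
Set SMC = demand: 33.57 + 1.15q = 88.67 - 3.75q → q* = 11.2449.

q* = 11.24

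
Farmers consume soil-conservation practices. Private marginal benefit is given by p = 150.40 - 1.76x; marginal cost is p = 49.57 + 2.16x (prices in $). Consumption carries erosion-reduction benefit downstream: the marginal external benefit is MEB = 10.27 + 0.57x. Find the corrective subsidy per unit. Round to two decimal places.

Social marginal benefit = demand + MEB = 160.67 - 1.19x.
Set SMB = MC: 160.67 - 1.19x = 49.57 + 2.16x → x* = 33.1642.
The Pigouvian subsidy equals MEB at x*: 10.27 + 0.57×33.1642 = 29.1736.

subsidy = $29.17 per unit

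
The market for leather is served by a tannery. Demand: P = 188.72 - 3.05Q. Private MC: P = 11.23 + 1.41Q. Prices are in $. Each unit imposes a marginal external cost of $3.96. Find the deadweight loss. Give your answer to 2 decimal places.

DWL = $1.76

Market equilibrium (private): 11.23 + 1.41Q = 188.72 - 3.05Q → Q_m = 39.7960.
Social marginal cost = private MC + MEC = 15.19 + 1.41Q.
Set SMC = demand: 15.19 + 1.41Q = 188.72 - 3.05Q → Q* = 38.9081.
The welfare-loss triangle has base |Q_m − Q*| and height MEC(Q_m) (the vertical gap between SMC and demand is zero at Q* and MEC at Q_m).
DWL = ½ × 0.8879 × 3.9600 = 1.7580.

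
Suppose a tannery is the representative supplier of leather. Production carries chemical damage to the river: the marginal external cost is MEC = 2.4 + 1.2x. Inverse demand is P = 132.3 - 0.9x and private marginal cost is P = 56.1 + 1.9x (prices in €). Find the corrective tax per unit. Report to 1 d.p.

tax = €24.5 per unit

Social marginal cost = private MC + MEC = 58.5 + 3.1x.
Set SMC = demand: 58.5 + 3.1x = 132.3 - 0.9x → x* = 18.4500.
The Pigouvian tax equals MEC at x*: 2.4 + 1.2×18.4500 = 24.5400.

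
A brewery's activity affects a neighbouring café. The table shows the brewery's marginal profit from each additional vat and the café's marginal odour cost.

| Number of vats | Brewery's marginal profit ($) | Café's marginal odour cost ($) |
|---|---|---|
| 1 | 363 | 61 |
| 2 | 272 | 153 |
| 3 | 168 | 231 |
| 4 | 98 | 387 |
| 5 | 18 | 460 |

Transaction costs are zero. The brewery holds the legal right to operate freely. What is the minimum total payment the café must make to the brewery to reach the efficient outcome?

Left alone the brewery would choose level 5 (marginal profit stays positive).
Efficient level: k* = 2 (marginal profit ≥ marginal odour cost through 2).
The café must at least cover the brewery's forgone profit from cutting 5→2: 168 + 98 + 18 = 284.

$284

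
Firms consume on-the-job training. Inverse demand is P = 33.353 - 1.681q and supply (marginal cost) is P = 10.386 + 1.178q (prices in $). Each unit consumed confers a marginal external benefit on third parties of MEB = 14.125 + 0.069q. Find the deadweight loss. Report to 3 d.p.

Market equilibrium (private): 10.386 + 1.178q = 33.353 - 1.681q → q_m = 8.0332.
Social marginal benefit = demand + MEB = 47.478 - 1.612q.
Set SMB = MC: 47.478 - 1.612q = 10.386 + 1.178q → q* = 13.2946.
Height of the DWL triangle at q_m is SMB(q_m) − MC(q_m) = MEB(q_m) = 14.6793.
DWL = ½ × 5.2614 × 14.6793 = 38.6168.

DWL = $38.617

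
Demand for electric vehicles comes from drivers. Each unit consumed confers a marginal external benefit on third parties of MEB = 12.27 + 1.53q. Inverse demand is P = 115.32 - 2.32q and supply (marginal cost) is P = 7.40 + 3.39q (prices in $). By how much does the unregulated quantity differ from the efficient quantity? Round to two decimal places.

9.85 units

Market equilibrium (private): 7.40 + 3.39q = 115.32 - 2.32q → q_m = 18.9002.
Social marginal benefit = demand + MEB = 127.59 - 0.79q.
Set SMB = MC: 127.59 - 0.79q = 7.40 + 3.39q → q* = 28.7536.
Gap = |18.9002 − 28.7536| = 9.8534.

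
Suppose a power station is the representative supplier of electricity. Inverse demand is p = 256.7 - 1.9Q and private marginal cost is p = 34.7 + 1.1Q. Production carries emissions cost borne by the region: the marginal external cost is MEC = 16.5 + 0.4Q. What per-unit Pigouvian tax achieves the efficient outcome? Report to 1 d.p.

Social marginal cost = private MC + MEC = 51.2 + 1.5Q.
Set SMC = demand: 51.2 + 1.5Q = 256.7 - 1.9Q → Q* = 60.4412.
The Pigouvian tax equals MEC at Q*: 16.5 + 0.4×60.4412 = 40.6765.

tax = 40.7 per unit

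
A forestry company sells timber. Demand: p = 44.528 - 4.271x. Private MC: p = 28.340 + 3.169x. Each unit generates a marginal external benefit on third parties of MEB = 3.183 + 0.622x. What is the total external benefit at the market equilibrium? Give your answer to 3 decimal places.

Market equilibrium (private): 28.340 + 3.169x = 44.528 - 4.271x → x_m = 2.1758.
Total external benefit = ∫₀^{x_m} (3.183 + 0.622x) dx = 3.183×2.1758 + ½×0.622×2.1758² = 8.3979.

8.398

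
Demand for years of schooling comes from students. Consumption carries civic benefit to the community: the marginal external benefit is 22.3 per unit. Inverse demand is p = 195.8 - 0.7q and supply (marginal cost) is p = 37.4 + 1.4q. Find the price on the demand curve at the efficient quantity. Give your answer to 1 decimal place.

P = 135.6

Social marginal benefit = demand + MEB = 218.1 - 0.7q.
Set SMB = MC: 218.1 - 0.7q = 37.4 + 1.4q → q* = 86.0476.
Consumer price on the demand curve at q*: 195.8 − 0.7×86.0476 = 135.5667.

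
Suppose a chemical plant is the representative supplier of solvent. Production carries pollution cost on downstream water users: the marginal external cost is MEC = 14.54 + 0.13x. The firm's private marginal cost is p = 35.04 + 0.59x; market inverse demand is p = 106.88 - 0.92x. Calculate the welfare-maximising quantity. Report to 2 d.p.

Social marginal cost = private MC + MEC = 49.58 + 0.72x.
Set SMC = demand: 49.58 + 0.72x = 106.88 - 0.92x → x* = 34.9390.

x* = 34.94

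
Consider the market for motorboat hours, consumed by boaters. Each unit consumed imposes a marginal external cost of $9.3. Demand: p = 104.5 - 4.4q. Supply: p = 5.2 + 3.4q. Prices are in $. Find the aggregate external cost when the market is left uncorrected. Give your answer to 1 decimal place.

$118.4

Market equilibrium (private): 5.2 + 3.4q = 104.5 - 4.4q → q_m = 12.7308.
Total external cost = MEC × q_m = 9.3 × 12.7308 = 118.3964.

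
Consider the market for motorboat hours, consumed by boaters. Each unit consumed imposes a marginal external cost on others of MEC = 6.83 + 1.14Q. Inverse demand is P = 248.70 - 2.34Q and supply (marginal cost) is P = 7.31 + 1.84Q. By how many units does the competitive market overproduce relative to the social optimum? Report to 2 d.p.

13.66 units

Market equilibrium (private): 7.31 + 1.84Q = 248.70 - 2.34Q → Q_m = 57.7488.
Social marginal benefit = demand − MEC = 241.87 - 3.48Q.
Set SMB = MC: 241.87 - 3.48Q = 7.31 + 1.84Q → Q* = 44.0902.
Gap = |57.7488 − 44.0902| = 13.6586.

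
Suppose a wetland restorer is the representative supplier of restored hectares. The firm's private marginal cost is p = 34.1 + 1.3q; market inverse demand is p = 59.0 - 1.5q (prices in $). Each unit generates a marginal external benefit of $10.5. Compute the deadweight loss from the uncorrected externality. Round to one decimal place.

Market equilibrium (private): 34.1 + 1.3q = 59.0 - 1.5q → q_m = 8.8929.
Social marginal cost = private MC − MEB = 23.6 + 1.3q.
Set SMC = demand: 23.6 + 1.3q = 59.0 - 1.5q → q* = 12.6429.
The loss is the area between SMC and demand from q* to q_m; with linear curves that's a triangle of height MEB(q_m).
DWL = ½ × 3.7500 × 10.5000 = 19.6875.

DWL = $19.7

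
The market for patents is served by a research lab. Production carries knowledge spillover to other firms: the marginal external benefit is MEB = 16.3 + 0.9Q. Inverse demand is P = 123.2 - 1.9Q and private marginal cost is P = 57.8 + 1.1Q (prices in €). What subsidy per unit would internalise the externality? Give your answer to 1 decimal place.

Social marginal cost = private MC − MEB = 41.5 + 0.2Q.
Set SMC = demand: 41.5 + 0.2Q = 123.2 - 1.9Q → Q* = 38.9048.
The Pigouvian subsidy equals MEB at Q*: 16.3 + 0.9×38.9048 = 51.3143.

subsidy = €51.3 per unit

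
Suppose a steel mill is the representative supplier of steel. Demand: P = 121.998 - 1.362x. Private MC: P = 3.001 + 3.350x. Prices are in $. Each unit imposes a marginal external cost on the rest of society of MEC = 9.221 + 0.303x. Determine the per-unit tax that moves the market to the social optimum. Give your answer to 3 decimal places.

tax = $15.854 per unit

Social marginal cost = private MC + MEC = 12.222 + 3.653x.
Set SMC = demand: 12.222 + 3.653x = 121.998 - 1.362x → x* = 21.8895.
The Pigouvian tax equals MEC at x*: 9.221 + 0.303×21.8895 = 15.8535.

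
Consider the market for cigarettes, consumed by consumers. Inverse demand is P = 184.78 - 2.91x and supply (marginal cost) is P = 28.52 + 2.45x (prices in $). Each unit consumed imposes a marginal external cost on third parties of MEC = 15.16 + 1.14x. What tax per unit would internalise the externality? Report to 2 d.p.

Social marginal benefit = demand − MEC = 169.62 - 4.05x.
Set SMB = MC: 169.62 - 4.05x = 28.52 + 2.45x → x* = 21.7077.
The Pigouvian tax equals MEC at x*: 15.16 + 1.14×21.7077 = 39.9068.

tax = $39.91 per unit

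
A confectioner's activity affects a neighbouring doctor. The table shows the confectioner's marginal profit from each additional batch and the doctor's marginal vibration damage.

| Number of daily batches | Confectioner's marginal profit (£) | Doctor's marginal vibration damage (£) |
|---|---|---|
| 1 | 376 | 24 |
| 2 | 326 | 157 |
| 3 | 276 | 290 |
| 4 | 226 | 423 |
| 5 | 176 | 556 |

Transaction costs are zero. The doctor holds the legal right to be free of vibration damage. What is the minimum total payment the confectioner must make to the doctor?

Efficient level: marginal profit ≥ marginal vibration damage through level 2, so k* = 2.
With the doctor holding the right, the confectioner must at least compensate total damage at k*: 24 + 157 = 181.

£181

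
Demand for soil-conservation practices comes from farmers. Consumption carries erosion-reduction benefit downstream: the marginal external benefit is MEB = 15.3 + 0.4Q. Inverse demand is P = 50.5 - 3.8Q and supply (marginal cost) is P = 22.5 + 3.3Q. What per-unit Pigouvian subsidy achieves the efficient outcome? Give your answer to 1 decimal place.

subsidy = 17.9 per unit

Social marginal benefit = demand + MEB = 65.8 - 3.4Q.
Set SMB = MC: 65.8 - 3.4Q = 22.5 + 3.3Q → Q* = 6.4627.
The Pigouvian subsidy equals MEB at Q*: 15.3 + 0.4×6.4627 = 17.8851.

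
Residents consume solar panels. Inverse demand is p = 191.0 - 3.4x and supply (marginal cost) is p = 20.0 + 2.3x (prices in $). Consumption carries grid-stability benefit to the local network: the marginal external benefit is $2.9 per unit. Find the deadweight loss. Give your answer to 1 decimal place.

DWL = $0.7

Market equilibrium (private): 20.0 + 2.3x = 191.0 - 3.4x → x_m = 30.0000.
Social marginal benefit = demand + MEB = 193.9 - 3.4x.
Set SMB = MC: 193.9 - 3.4x = 20.0 + 2.3x → x* = 30.5088.
Between x* and x_m the wedge SMB − MC runs linearly from 0 to MEB(x_m), so the loss is a triangle.
DWL = ½ × 0.5088 × 2.9000 = 0.7378.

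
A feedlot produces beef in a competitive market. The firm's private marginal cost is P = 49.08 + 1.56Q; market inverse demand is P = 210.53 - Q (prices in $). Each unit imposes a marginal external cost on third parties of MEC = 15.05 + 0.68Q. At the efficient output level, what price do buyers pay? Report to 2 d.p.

P = $165.34

Social marginal cost = private MC + MEC = 64.13 + 2.24Q.
Set SMC = demand: 64.13 + 2.24Q = 210.53 - Q → Q* = 45.1852.
Consumer price on the demand curve at Q*: 210.53 − 1.00×45.1852 = 165.3448.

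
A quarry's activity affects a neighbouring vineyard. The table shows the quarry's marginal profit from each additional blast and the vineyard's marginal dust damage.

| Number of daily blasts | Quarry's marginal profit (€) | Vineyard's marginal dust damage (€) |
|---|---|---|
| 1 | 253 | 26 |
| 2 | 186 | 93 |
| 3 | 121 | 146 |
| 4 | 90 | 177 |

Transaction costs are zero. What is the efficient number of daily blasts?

2

Bargaining reaches the level where marginal profit last exceeds marginal dust damage.
That holds through level 2 (186 ≥ 93) but not at 3 (121 < 146).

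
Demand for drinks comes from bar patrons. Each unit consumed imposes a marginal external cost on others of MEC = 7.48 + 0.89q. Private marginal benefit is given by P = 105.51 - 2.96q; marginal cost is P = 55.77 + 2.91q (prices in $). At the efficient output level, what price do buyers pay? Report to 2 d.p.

Social marginal benefit = demand − MEC = 98.03 - 3.85q.
Set SMB = MC: 98.03 - 3.85q = 55.77 + 2.91q → q* = 6.2515.
Consumer price on the demand curve at q*: 105.51 − 2.96×6.2515 = 87.0056.

P = $87.01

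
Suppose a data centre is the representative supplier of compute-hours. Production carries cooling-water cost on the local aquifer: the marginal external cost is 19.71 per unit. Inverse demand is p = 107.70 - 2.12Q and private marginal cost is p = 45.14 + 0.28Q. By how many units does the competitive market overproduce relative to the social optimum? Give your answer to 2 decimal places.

Market equilibrium (private): 45.14 + 0.28Q = 107.70 - 2.12Q → Q_m = 26.0667.
Social marginal cost = private MC + MEC = 64.85 + 0.28Q.
Set SMC = demand: 64.85 + 0.28Q = 107.70 - 2.12Q → Q* = 17.8542.
Gap = |26.0667 − 17.8542| = 8.2125.

8.21 units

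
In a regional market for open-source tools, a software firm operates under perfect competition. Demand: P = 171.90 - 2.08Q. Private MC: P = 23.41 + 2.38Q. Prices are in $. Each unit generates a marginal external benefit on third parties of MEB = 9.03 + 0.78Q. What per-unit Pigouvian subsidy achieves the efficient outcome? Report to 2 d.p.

subsidy = $42.42 per unit

Social marginal cost = private MC − MEB = 14.38 + 1.60Q.
Set SMC = demand: 14.38 + 1.60Q = 171.90 - 2.08Q → Q* = 42.8043.
The Pigouvian subsidy equals MEB at Q*: 9.03 + 0.78×42.8043 = 42.4174.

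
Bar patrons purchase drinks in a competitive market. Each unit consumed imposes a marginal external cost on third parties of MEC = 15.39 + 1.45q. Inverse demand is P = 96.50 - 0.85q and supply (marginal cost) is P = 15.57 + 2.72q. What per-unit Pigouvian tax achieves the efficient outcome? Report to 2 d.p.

tax = 34.32 per unit

Social marginal benefit = demand − MEC = 81.11 - 2.30q.
Set SMB = MC: 81.11 - 2.30q = 15.57 + 2.72q → q* = 13.0558.
The Pigouvian tax equals MEC at q*: 15.39 + 1.45×13.0558 = 34.3209.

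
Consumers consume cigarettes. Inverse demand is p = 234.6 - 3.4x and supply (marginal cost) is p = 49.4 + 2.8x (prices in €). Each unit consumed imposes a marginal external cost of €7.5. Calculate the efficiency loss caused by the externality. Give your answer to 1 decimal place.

DWL = €4.5

Market equilibrium (private): 49.4 + 2.8x = 234.6 - 3.4x → x_m = 29.8710.
Social marginal benefit = demand − MEC = 227.1 - 3.4x.
Set SMB = MC: 227.1 - 3.4x = 49.4 + 2.8x → x* = 28.6613.
The welfare-loss triangle has base |x_m − x*| and height MEC(x_m) (the vertical gap between SMB and MC is zero at x* and MEC at x_m).
DWL = ½ × 1.2097 × 7.5000 = 4.5364.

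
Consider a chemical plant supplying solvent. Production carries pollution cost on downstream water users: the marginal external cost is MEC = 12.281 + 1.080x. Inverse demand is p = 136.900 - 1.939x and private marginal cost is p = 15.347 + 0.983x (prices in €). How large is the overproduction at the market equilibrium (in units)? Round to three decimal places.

Market equilibrium (private): 15.347 + 0.983x = 136.900 - 1.939x → x_m = 41.5992.
Social marginal cost = private MC + MEC = 27.628 + 2.063x.
Set SMC = demand: 27.628 + 2.063x = 136.900 - 1.939x → x* = 27.3043.
Gap = |41.5992 − 27.3043| = 14.2949.

14.295 units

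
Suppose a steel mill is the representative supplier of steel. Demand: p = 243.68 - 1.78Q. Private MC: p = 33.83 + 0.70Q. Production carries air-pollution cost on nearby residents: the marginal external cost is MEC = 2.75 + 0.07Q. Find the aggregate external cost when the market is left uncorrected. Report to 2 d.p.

Market equilibrium (private): 33.83 + 0.70Q = 243.68 - 1.78Q → Q_m = 84.6169.
Total external cost = ∫₀^{Q_m} (2.75 + 0.07Q) dQ = 2.75×84.6169 + ½×0.07×84.6169² = 483.2972.

483.30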